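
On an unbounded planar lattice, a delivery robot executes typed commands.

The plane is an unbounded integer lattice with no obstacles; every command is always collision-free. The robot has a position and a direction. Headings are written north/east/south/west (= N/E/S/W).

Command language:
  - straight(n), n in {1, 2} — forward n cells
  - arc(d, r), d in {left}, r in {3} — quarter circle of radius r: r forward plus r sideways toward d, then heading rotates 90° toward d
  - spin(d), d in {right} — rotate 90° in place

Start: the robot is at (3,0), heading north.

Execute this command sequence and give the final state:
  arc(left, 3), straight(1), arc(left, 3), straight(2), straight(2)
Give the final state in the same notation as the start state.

at (-4,-4), heading south

t0: at (3,0), heading north
[1] after arc(left, 3): at (0,3), heading west
[2] after straight(1): at (-1,3), heading west
[3] after arc(left, 3): at (-4,0), heading south
[4] after straight(2): at (-4,-2), heading south
[5] after straight(2): at (-4,-4), heading south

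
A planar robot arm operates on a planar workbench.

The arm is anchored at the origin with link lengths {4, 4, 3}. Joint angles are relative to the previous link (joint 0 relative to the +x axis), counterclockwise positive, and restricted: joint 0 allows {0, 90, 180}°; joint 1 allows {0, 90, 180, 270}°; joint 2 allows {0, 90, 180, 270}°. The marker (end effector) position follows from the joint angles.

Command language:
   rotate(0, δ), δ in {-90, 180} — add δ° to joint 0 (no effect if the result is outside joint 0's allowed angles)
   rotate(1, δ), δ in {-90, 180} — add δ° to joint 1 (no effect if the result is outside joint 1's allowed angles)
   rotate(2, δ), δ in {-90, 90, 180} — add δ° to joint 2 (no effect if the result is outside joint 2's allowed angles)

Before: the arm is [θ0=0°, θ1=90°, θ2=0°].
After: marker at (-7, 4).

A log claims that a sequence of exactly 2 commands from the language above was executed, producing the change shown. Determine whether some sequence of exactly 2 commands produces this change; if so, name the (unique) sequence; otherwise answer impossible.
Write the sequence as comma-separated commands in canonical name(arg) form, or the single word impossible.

rotate(0, 180), rotate(0, -90)

key: running rotate(0, -90) before rotate(0, 180) would end elsewhere — order is forced
from: [θ0=0°, θ1=90°, θ2=0°]
step 1 (rotate(0, 180)): [θ0=180°, θ1=90°, θ2=0°]
step 2 (rotate(0, -90)): [θ0=90°, θ1=90°, θ2=0°]
no rival 2-sequence matches.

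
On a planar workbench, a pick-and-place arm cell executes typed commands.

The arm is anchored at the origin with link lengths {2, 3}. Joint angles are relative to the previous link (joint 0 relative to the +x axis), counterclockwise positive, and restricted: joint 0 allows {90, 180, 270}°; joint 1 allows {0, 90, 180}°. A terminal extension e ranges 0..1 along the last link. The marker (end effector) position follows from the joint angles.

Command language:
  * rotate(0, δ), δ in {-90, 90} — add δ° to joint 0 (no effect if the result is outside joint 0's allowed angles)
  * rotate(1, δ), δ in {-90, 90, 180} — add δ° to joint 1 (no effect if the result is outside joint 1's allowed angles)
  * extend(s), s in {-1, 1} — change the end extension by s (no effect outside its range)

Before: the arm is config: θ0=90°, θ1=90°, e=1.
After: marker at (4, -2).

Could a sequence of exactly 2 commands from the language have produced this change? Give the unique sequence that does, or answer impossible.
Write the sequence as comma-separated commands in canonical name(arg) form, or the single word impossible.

rotate(0, 90), rotate(0, 90)

initial: config: θ0=90°, θ1=90°, e=1
step 1 (rotate(0, 90)): config: θ0=180°, θ1=90°, e=1
step 2 (rotate(0, 90)): config: θ0=270°, θ1=90°, e=1
uniquely the one of 49 2-step routes that fits.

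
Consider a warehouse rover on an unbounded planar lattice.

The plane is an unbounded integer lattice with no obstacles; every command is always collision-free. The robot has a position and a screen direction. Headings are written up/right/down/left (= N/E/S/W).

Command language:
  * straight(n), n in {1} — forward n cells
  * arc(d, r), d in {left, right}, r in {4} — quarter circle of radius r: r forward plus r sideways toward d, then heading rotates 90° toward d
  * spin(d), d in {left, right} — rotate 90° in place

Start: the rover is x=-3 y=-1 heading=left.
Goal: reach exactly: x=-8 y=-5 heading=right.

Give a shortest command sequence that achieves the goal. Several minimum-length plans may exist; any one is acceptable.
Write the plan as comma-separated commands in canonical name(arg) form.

straight(1), arc(left, 4), spin(left)

from: x=-3 y=-1 heading=left
t=1 straight(1) ⇒ x=-4 y=-1 heading=left
t=2 arc(left, 4) ⇒ x=-8 y=-5 heading=down
t=3 spin(left) ⇒ x=-8 y=-5 heading=right
shorter routes all fall short; 3 is best.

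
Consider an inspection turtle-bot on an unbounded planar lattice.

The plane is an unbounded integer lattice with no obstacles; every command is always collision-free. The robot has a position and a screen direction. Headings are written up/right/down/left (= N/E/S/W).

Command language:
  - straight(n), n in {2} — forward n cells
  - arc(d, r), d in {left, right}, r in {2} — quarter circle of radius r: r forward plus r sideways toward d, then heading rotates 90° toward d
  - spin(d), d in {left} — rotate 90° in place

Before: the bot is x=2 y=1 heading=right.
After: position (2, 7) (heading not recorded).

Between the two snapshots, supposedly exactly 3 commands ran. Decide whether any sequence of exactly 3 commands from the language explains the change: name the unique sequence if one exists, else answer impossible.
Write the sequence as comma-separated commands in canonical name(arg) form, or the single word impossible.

arc(left, 2), straight(2), arc(left, 2)

begin: x=2 y=1 heading=right
step 1 (arc(left, 2)): x=4 y=3 heading=up
step 2 (straight(2)): x=4 y=5 heading=up
step 3 (arc(left, 2)): x=2 y=7 heading=left
uniquely the one of 64 3-step routes that fits.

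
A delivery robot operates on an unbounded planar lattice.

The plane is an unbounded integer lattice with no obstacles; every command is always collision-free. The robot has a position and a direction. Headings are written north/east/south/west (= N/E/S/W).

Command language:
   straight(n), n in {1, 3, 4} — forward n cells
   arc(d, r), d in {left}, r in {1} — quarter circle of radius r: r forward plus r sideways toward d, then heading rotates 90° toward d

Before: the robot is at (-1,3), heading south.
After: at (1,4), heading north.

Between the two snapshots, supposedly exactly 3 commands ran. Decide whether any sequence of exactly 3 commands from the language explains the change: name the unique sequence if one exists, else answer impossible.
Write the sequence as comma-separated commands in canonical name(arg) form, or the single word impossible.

key: order matters: swapping arc(left, 1) and straight(1) lands elsewhere
t0: at (-1,3), heading south
1. arc(left, 1) → at (0,2), heading east
2. arc(left, 1) → at (1,3), heading north
3. straight(1) → at (1,4), heading north
uniquely the one of 64 3-step routes that fits.

arc(left, 1), arc(left, 1), straight(1)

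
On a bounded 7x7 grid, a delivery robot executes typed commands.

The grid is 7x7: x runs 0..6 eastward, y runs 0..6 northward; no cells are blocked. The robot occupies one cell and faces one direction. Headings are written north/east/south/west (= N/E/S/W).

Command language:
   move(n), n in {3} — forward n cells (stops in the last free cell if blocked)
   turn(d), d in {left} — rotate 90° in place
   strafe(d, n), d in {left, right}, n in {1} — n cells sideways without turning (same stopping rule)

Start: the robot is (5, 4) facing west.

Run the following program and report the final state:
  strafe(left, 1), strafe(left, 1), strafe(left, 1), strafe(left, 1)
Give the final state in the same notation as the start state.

t0: (5, 4) facing west
step 1 (strafe(left, 1)): (5, 3) facing west
step 2 (strafe(left, 1)): (5, 2) facing west
step 3 (strafe(left, 1)): (5, 1) facing west
step 4 (strafe(left, 1)): (5, 0) facing west

(5, 0) facing west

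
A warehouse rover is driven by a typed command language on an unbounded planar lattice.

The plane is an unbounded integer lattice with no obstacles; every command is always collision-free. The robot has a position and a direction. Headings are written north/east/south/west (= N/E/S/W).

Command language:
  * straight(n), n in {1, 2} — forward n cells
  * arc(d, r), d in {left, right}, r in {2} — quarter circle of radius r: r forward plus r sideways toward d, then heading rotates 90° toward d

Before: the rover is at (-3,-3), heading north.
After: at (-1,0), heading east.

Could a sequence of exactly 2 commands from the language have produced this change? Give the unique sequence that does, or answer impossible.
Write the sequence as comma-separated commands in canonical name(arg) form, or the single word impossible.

straight(1), arc(right, 2)

key: position moved to (-1,0) AND the heading swung to E — translation plus rotation needed
initial: at (-3,-3), heading north
t=1 straight(1) ⇒ at (-3,-2), heading north
t=2 arc(right, 2) ⇒ at (-1,0), heading east
all 16 alternatives checked — unique.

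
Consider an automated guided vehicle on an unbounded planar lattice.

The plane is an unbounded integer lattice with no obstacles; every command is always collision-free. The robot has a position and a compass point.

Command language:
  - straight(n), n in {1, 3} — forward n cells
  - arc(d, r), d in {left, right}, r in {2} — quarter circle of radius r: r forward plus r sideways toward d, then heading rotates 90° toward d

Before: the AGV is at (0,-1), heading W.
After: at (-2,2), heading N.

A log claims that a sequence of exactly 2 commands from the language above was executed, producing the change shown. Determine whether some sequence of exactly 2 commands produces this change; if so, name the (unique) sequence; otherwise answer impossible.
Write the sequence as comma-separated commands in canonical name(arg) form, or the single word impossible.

arc(right, 2), straight(1)

key: position moved to (-2,2) AND the heading swung to N — translation plus rotation needed
start: at (0,-1), heading W
1. arc(right, 2) → at (-2,1), heading N
2. straight(1) → at (-2,2), heading N
all 16 alternatives checked — unique.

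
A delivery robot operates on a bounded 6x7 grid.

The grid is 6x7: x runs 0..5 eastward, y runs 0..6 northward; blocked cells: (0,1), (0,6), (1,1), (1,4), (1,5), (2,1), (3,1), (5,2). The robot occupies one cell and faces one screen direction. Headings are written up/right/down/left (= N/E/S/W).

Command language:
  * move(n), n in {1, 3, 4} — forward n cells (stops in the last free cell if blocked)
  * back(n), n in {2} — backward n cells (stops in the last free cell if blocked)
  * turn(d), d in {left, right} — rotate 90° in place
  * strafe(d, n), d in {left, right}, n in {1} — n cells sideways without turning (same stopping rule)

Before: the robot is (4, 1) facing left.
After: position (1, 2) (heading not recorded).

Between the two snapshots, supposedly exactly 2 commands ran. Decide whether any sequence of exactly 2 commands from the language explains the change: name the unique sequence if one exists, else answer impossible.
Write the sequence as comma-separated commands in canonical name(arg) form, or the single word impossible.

key: order matters: swapping strafe(right, 1) and move(3) lands elsewhere
initial: (4, 1) facing left
[1] after strafe(right, 1): (4, 2) facing left
[2] after move(3): (1, 2) facing left
no other 2-command option fits: unique.

strafe(right, 1), move(3)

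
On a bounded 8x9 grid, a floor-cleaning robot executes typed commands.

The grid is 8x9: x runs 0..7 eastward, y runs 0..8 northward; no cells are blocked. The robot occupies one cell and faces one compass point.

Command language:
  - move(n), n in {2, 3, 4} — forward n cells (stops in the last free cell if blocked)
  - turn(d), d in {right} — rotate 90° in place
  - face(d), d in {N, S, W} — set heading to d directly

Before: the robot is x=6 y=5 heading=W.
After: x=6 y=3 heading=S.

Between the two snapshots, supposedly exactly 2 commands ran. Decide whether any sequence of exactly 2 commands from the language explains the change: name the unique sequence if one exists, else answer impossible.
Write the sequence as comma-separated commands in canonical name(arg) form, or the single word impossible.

face(S), move(2)

key: position moved to (6,3) AND the heading swung to S — translation plus rotation needed
start: x=6 y=5 heading=W
1. face(S) → x=6 y=5 heading=S
2. move(2) → x=6 y=3 heading=S
no other 2-command option fits: unique.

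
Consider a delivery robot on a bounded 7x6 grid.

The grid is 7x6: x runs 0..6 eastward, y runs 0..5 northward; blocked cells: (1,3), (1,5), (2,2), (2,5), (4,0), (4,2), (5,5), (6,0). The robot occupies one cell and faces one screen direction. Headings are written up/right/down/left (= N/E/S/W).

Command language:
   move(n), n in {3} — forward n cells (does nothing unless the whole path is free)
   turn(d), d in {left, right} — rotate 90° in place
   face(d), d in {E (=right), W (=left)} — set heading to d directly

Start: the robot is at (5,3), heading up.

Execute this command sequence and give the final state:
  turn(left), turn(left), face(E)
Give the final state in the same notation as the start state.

start: at (5,3), heading up
[1] after turn(left): at (5,3), heading left
[2] after turn(left): at (5,3), heading down
[3] after face(E): at (5,3), heading right

at (5,3), heading right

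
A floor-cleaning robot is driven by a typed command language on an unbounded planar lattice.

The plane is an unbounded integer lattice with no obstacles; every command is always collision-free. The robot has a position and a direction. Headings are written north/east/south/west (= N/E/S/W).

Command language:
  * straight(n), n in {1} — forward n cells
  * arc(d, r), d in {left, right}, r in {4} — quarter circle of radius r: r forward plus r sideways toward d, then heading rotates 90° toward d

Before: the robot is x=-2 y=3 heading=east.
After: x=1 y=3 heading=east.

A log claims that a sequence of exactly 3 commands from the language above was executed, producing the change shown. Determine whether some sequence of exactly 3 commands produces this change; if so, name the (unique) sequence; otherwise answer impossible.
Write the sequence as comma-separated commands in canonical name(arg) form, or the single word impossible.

key: heading stays E — no command in the sequence turns
initial: x=-2 y=3 heading=east
[1] after straight(1): x=-1 y=3 heading=east
[2] after straight(1): x=0 y=3 heading=east
[3] after straight(1): x=1 y=3 heading=east
uniquely the one of 27 3-step routes that fits.

straight(1), straight(1), straight(1)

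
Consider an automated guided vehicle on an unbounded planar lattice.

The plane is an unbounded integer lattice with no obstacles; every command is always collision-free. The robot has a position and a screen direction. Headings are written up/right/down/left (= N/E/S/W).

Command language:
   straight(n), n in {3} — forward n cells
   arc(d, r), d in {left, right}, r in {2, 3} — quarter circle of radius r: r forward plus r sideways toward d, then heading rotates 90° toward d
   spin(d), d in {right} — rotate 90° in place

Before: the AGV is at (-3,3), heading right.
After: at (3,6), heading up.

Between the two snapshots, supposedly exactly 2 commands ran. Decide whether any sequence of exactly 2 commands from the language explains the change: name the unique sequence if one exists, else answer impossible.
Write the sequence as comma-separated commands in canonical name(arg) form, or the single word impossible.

key: running arc(left, 3) before straight(3) would end elsewhere — order is forced
from: at (-3,3), heading right
[1] after straight(3): at (0,3), heading right
[2] after arc(left, 3): at (3,6), heading up
all 36 alternatives checked — unique.

straight(3), arc(left, 3)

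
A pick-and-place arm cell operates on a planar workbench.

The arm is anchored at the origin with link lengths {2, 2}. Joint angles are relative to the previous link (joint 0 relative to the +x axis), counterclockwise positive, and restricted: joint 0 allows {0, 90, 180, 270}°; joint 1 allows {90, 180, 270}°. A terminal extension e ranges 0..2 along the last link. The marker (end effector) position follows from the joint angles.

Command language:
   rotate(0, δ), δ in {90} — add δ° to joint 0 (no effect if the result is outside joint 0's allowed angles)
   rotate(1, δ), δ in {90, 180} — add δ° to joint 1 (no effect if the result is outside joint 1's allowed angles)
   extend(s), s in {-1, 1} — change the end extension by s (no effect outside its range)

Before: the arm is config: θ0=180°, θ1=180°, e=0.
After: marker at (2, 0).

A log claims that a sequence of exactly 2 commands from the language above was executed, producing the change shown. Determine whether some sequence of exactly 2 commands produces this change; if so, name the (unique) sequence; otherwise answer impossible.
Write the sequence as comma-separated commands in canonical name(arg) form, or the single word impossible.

extend(1), extend(1)

begin: config: θ0=180°, θ1=180°, e=0
t=1 extend(1) ⇒ config: θ0=180°, θ1=180°, e=1
t=2 extend(1) ⇒ config: θ0=180°, θ1=180°, e=2
no other 2-command option fits: unique.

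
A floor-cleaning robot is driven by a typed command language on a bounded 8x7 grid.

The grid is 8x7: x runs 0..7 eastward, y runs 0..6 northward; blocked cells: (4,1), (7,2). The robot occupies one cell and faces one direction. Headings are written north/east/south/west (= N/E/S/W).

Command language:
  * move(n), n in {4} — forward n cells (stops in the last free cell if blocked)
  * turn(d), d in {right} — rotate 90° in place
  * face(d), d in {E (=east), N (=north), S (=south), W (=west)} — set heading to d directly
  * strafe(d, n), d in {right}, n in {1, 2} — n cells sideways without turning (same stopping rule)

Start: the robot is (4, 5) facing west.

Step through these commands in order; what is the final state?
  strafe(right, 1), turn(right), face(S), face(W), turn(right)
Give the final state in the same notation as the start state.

initial: (4, 5) facing west
[1] after strafe(right, 1): (4, 6) facing west
[2] after turn(right): (4, 6) facing north
[3] after face(S): (4, 6) facing south
[4] after face(W): (4, 6) facing west
[5] after turn(right): (4, 6) facing north

(4, 6) facing north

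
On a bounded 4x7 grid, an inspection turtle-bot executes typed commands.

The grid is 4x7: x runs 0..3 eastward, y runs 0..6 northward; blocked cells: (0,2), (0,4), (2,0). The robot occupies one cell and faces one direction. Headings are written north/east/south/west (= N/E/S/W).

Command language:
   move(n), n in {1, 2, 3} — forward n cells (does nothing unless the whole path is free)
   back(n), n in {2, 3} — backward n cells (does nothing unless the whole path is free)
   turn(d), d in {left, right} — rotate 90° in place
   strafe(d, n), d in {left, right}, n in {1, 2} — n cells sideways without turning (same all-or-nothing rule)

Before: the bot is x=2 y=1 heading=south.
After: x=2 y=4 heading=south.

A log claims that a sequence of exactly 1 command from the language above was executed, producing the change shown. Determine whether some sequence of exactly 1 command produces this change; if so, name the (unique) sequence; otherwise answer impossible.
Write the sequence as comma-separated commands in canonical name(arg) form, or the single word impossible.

back(3)

key: heading stays S — the single command does not turn
from: x=2 y=1 heading=south
[1] after back(3): x=2 y=4 heading=south
all 11 alternatives checked — unique.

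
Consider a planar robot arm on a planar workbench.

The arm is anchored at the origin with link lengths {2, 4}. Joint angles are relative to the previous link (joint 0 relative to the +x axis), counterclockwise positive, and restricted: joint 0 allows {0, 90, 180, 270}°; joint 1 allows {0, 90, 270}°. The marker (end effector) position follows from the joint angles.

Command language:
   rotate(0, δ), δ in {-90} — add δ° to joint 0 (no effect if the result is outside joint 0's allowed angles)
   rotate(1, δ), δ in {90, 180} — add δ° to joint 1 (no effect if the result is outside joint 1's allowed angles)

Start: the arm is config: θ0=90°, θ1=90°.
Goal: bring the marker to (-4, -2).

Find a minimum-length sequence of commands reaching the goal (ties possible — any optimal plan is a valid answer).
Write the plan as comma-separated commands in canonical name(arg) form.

initial: config: θ0=90°, θ1=90°
1. rotate(0, -90) → config: θ0=0°, θ1=90°
2. rotate(0, -90) → config: θ0=270°, θ1=90°
3. rotate(1, 180) → config: θ0=270°, θ1=270°
no 2-step plan works, so 3 is optimal.

rotate(0, -90), rotate(0, -90), rotate(1, 180)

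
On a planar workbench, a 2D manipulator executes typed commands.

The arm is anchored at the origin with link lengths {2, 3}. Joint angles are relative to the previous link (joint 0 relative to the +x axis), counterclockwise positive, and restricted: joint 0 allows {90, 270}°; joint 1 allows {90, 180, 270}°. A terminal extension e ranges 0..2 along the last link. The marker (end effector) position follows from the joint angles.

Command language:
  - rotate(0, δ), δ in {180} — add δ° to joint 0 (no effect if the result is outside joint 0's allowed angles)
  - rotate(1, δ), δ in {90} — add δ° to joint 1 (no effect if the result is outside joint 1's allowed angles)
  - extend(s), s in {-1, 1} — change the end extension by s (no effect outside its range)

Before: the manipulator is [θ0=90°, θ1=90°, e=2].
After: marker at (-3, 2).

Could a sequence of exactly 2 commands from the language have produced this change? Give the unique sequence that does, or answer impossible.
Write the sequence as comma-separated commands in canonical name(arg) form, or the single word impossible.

from: [θ0=90°, θ1=90°, e=2]
[1] after extend(-1): [θ0=90°, θ1=90°, e=1]
[2] after extend(-1): [θ0=90°, θ1=90°, e=0]
all 16 alternatives checked — unique.

extend(-1), extend(-1)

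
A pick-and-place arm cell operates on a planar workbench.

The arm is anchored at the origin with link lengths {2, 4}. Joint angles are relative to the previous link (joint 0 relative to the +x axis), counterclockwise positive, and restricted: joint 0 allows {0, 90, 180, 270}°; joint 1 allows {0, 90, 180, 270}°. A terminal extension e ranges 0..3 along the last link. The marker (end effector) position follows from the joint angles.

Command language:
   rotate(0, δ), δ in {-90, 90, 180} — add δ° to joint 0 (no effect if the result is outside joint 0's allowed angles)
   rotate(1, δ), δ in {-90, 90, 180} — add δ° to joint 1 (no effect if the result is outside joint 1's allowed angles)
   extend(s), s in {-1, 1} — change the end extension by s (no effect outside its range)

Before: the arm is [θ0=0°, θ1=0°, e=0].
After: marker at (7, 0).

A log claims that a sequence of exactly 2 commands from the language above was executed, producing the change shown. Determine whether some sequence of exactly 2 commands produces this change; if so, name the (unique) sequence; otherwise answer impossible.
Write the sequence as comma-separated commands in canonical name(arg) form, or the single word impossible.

key: running extend(1) before extend(-1) would end elsewhere — order is forced
initial: [θ0=0°, θ1=0°, e=0]
step 1 (extend(-1)): [θ0=0°, θ1=0°, e=0]
step 2 (extend(1)): [θ0=0°, θ1=0°, e=1]
uniquely the one of 64 2-step routes that fits.

extend(-1), extend(1)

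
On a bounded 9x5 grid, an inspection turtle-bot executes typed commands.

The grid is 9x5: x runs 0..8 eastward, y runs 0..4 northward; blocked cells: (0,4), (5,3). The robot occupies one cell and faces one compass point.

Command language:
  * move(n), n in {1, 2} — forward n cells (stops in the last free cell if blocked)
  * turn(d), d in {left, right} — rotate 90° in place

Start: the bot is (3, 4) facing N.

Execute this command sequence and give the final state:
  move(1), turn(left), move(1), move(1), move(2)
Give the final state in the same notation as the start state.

(1, 4) facing W

t0: (3, 4) facing N
1. move(1) → (3, 4) facing N
2. turn(left) → (3, 4) facing W
3. move(1) → (2, 4) facing W
4. move(1) → (1, 4) facing W
5. move(2) → (1, 4) facing W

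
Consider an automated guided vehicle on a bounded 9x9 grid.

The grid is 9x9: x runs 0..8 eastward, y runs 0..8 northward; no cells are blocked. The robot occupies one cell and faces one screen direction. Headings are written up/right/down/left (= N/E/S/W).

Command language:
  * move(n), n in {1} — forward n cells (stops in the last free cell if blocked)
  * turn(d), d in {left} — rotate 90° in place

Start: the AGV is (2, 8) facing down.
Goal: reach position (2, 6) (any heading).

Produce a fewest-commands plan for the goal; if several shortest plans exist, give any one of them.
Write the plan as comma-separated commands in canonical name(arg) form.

start: (2, 8) facing down
[1] after move(1): (2, 7) facing down
[2] after move(1): (2, 6) facing down
minimal: 2 command(s), checked below 2.

move(1), move(1)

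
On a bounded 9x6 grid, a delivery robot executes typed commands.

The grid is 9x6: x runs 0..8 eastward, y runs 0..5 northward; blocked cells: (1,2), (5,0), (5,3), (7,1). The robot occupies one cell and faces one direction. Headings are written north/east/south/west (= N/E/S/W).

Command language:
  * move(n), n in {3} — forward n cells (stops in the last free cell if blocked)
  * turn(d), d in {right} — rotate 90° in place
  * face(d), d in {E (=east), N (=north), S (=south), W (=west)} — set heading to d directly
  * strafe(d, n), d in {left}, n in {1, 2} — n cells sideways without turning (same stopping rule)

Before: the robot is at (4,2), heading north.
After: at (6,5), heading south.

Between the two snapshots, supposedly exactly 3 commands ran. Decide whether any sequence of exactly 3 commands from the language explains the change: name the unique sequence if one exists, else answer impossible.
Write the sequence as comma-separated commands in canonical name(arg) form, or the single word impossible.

move(3), face(S), strafe(left, 2)

key: cell and facing (now S) both changed — the 3 commands mix motion and turning
begin: at (4,2), heading north
t=1 move(3) ⇒ at (4,5), heading north
t=2 face(S) ⇒ at (4,5), heading south
t=3 strafe(left, 2) ⇒ at (6,5), heading south
no rival 3-sequence matches.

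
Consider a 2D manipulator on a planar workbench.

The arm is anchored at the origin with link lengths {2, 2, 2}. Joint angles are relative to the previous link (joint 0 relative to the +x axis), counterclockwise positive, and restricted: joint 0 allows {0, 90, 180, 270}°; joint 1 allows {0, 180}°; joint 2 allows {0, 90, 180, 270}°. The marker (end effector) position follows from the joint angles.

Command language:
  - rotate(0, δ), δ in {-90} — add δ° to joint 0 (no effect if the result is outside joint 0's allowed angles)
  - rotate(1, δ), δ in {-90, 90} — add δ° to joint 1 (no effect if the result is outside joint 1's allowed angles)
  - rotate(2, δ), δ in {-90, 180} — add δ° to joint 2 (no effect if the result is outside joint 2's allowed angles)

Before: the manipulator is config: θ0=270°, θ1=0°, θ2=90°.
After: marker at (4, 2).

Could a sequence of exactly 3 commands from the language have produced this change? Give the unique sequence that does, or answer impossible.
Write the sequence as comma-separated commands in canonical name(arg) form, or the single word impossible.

rotate(0, -90), rotate(0, -90), rotate(0, -90)

t0: config: θ0=270°, θ1=0°, θ2=90°
t=1 rotate(0, -90) ⇒ config: θ0=180°, θ1=0°, θ2=90°
t=2 rotate(0, -90) ⇒ config: θ0=90°, θ1=0°, θ2=90°
t=3 rotate(0, -90) ⇒ config: θ0=0°, θ1=0°, θ2=90°
no rival 3-sequence matches.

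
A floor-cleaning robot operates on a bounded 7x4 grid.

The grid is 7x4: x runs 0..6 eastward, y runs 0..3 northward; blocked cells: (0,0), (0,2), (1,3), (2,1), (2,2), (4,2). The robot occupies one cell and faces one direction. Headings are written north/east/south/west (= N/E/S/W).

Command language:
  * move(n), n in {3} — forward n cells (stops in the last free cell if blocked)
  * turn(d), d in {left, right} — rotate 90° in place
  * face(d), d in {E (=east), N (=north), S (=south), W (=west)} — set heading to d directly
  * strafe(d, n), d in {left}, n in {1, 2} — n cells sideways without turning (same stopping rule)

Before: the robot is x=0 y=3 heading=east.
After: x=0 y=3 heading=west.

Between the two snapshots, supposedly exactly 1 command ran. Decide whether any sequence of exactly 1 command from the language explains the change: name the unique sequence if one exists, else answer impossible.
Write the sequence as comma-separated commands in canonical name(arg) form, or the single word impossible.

key: (0,3) unchanged — the single command moves nothing
start: x=0 y=3 heading=east
[1] after face(W): x=0 y=3 heading=west
no rival 1-sequence matches.

face(W)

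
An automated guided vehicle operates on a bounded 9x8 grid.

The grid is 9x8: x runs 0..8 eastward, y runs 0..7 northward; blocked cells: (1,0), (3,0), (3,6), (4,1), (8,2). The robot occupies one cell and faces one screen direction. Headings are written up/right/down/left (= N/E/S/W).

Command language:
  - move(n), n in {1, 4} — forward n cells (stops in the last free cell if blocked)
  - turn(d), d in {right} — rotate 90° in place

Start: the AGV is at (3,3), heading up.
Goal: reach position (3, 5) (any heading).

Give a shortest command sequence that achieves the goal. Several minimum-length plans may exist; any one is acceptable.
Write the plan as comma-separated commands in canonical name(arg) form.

from: at (3,3), heading up
step 1 (move(4)): at (3,5), heading up
minimal: 1 command(s), checked below 1.

move(4)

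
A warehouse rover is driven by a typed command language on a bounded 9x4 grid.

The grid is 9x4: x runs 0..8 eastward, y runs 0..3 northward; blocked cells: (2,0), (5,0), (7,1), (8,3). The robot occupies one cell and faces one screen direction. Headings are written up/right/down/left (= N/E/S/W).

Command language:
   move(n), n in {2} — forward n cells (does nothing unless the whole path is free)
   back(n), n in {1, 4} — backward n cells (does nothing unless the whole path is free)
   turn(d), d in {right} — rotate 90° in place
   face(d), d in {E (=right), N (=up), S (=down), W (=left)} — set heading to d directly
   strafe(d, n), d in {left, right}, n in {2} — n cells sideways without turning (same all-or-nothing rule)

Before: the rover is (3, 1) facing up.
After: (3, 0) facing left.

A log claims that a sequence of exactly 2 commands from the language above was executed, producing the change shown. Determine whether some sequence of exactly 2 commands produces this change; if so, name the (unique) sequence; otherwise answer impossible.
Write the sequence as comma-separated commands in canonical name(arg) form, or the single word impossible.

key: running face(W) before back(1) would end elsewhere — order is forced
t0: (3, 1) facing up
[1] after back(1): (3, 0) facing up
[2] after face(W): (3, 0) facing left
no other 2-command option fits: unique.

back(1), face(W)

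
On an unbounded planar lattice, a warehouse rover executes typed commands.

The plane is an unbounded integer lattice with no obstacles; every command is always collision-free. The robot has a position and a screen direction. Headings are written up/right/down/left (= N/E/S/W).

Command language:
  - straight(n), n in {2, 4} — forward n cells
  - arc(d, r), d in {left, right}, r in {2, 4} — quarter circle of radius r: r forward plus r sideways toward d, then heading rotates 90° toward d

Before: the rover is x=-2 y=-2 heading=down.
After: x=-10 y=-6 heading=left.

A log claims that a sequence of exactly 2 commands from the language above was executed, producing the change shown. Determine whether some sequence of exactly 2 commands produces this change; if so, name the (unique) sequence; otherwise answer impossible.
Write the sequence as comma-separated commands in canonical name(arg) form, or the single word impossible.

arc(right, 4), straight(4)

key: cell and facing (now W) both changed — the 2 commands mix motion and turning
initial: x=-2 y=-2 heading=down
step 1 (arc(right, 4)): x=-6 y=-6 heading=left
step 2 (straight(4)): x=-10 y=-6 heading=left
no other 2-command option fits: unique.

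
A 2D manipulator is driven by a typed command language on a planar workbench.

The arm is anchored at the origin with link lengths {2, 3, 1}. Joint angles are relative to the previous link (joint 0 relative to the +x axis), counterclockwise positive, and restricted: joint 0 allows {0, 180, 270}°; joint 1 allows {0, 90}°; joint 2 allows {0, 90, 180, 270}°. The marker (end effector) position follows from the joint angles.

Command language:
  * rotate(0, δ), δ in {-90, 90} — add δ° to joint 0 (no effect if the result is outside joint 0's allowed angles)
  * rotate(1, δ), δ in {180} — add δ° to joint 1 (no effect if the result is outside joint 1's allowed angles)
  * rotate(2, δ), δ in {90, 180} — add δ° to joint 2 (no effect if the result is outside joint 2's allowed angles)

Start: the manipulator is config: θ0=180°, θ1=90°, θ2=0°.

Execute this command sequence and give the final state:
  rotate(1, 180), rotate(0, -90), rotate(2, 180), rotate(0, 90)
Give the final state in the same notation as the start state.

initial: config: θ0=180°, θ1=90°, θ2=0°
[1] after rotate(1, 180): config: θ0=180°, θ1=90°, θ2=0°
[2] after rotate(0, -90): config: θ0=180°, θ1=90°, θ2=0°
[3] after rotate(2, 180): config: θ0=180°, θ1=90°, θ2=180°
[4] after rotate(0, 90): config: θ0=270°, θ1=90°, θ2=180°

config: θ0=270°, θ1=90°, θ2=180°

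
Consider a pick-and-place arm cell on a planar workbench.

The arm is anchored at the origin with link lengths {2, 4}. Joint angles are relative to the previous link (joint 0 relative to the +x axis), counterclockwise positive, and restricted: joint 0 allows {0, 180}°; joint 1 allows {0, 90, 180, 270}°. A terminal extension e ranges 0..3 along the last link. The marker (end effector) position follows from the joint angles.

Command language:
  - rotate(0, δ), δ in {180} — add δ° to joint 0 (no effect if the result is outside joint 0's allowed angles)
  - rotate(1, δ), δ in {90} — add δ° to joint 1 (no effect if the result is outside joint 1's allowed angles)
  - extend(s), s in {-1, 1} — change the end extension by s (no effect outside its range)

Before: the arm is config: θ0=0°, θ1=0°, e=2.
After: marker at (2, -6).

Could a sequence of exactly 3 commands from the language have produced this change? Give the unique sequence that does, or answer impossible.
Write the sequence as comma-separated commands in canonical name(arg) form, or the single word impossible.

rotate(1, 90), rotate(1, 90), rotate(1, 90)

begin: config: θ0=0°, θ1=0°, e=2
1. rotate(1, 90) → config: θ0=0°, θ1=90°, e=2
2. rotate(1, 90) → config: θ0=0°, θ1=180°, e=2
3. rotate(1, 90) → config: θ0=0°, θ1=270°, e=2
uniquely the one of 64 3-step routes that fits.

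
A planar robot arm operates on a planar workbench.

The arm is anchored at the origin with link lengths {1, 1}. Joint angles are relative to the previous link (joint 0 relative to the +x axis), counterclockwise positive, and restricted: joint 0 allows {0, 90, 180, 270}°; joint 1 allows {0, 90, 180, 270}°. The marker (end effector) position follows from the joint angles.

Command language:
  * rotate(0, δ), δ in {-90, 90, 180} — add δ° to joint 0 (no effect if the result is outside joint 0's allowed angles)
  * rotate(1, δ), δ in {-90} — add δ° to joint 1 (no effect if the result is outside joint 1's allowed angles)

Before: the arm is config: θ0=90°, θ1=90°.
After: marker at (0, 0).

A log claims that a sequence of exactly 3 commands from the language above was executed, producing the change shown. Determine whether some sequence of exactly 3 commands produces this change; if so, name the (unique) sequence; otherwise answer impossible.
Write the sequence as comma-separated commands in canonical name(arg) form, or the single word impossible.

from: config: θ0=90°, θ1=90°
step 1 (rotate(1, -90)): config: θ0=90°, θ1=0°
step 2 (rotate(1, -90)): config: θ0=90°, θ1=270°
step 3 (rotate(1, -90)): config: θ0=90°, θ1=180°
no other 3-command option fits: unique.

rotate(1, -90), rotate(1, -90), rotate(1, -90)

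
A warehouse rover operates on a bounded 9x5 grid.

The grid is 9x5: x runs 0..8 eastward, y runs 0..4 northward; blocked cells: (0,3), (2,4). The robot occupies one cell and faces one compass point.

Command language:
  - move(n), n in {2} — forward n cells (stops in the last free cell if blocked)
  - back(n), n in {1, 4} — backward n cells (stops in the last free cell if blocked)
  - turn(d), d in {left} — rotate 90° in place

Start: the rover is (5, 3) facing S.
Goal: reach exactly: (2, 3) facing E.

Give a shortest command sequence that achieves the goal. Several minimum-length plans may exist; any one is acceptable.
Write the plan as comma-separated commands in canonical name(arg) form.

turn(left), back(4), move(2), back(1)

t0: (5, 3) facing S
step 1 (turn(left)): (5, 3) facing E
step 2 (back(4)): (1, 3) facing E
step 3 (move(2)): (3, 3) facing E
step 4 (back(1)): (2, 3) facing E
shorter routes all fall short; 4 is best.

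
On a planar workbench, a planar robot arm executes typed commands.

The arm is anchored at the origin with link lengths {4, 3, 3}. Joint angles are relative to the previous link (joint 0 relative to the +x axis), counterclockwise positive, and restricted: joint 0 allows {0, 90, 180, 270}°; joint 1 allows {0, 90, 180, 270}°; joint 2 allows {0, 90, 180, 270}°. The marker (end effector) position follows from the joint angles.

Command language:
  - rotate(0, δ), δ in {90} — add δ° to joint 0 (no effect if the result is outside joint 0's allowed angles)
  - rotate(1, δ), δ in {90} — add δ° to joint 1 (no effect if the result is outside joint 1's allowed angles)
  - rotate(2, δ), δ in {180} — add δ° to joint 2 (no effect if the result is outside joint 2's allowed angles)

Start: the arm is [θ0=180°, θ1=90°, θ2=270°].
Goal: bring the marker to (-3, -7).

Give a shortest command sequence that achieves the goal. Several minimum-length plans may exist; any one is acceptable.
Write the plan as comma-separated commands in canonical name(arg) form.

begin: [θ0=180°, θ1=90°, θ2=270°]
1. rotate(0, 90) → [θ0=270°, θ1=90°, θ2=270°]
2. rotate(2, 180) → [θ0=270°, θ1=90°, θ2=90°]
3. rotate(1, 90) → [θ0=270°, θ1=180°, θ2=90°]
4. rotate(1, 90) → [θ0=270°, θ1=270°, θ2=90°]
minimal: 4 command(s), checked below 4.

rotate(0, 90), rotate(2, 180), rotate(1, 90), rotate(1, 90)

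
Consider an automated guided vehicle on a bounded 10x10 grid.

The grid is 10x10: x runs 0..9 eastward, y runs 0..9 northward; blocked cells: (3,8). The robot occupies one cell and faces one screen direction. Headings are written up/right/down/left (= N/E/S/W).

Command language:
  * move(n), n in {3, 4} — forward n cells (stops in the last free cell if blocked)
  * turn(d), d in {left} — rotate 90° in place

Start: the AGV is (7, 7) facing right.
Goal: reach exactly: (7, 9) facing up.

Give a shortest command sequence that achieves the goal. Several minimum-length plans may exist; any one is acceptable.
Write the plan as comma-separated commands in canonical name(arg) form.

initial: (7, 7) facing right
t=1 turn(left) ⇒ (7, 7) facing up
t=2 move(3) ⇒ (7, 9) facing up
minimal: 2 command(s), checked below 2.

turn(left), move(3)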